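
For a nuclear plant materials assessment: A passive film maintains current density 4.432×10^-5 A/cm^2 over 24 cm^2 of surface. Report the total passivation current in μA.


I = i_pass * A, then convert A → μA (×10^6)
I = 4.432×10^-5 * 24 * 10^6 = 1063.68 μA

1063.68 μA


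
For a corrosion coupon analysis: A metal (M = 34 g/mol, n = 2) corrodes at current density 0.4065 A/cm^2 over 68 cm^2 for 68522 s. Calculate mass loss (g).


Apply Faraday's law: m = i*A*t*M / (n*F)
Total charge passed Q = i*A*t = 0.4065*68*68522 = 1894085.124 C
m = Q*M/(n*F) = 1894085.124*34/(2*96485) = 333.725 g

333.725 g


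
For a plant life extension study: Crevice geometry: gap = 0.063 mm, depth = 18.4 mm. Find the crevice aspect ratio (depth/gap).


Aspect ratio = depth / gap
Ratio = 18.4 / 0.063 = 292.1

292.1


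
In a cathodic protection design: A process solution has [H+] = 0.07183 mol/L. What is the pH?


pH = −log10[H+]
pH = −log10(0.07183) = 1.14

1.14


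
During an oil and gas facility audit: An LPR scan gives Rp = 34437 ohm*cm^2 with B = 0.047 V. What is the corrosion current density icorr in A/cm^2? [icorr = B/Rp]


Apply the Stern-Geary relation: icorr = B / Rp
icorr = 0.047 / 34437 = 1.365×10^-6 A/cm^2

1.365×10^-6 A/cm^2


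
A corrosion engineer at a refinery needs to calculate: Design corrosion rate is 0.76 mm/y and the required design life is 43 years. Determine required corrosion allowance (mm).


Corrosion allowance = CR × design life
CA = 0.76 * 43 = 32.68 mm

32.68 mm


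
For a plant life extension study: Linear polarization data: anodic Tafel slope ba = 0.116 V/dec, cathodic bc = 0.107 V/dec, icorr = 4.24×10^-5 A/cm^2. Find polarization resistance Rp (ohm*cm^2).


Apply the Stern-Geary equation: Rp = ba*bc / (2.303*icorr*(ba+bc))
ba*bc = 0.116*0.107 = 0.012412
ba+bc = 0.223; 2.303*icorr*(ba+bc) = 2.303*4.24×10^-5*0.223 = 2.1775326×10^-5
Rp = 0.012412 / 2.1775326×10^-5 = 570.0 ohm*cm^2

570.0 ohm*cm^2


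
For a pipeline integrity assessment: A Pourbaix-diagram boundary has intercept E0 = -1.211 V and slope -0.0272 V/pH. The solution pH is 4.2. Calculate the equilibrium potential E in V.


Apply the Pourbaix line equation: E = E0 + slope*pH
E = -1.211 + (-0.0272)*4.2 = -1.211 + (-0.11424) = -1.32524 V
Rounded to 4 decimal places: E = -1.3252 V

-1.3252 V


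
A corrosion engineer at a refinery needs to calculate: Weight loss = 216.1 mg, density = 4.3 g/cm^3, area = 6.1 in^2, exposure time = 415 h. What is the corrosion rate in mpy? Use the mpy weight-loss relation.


Apply the mpy weight-loss relation: CR = 534 * W / (D * A * T)
Numerator: 534 * 216.1 = 115397.4
Denominator: 4.3 * 6.1 * 415 = 10885.45
CR = 115397.4 / 10885.45 = 10.601 mpy

10.601 mpy


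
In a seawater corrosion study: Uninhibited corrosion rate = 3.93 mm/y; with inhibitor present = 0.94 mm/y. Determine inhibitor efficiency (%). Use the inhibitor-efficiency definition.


Apply the inhibitor-efficiency definition: IE = (CR_blank − CR_inh)/CR_blank × 100
IE = (3.93 − 0.94) / 3.93 × 100
IE = 2.99 / 3.93 × 100 = 76.1 %

76.1 %


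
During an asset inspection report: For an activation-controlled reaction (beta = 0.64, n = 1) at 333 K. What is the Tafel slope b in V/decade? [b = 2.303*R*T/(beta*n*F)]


Apply the Tafel slope relation: b = 2.303*R*T/(beta*n*F)
Numerator: 2.303 * 8.314 * 333 = 6376.0
Denominator: 0.64 * 1 * 96485 = 61750.4
b = 6376.0 / 61750.4 = 0.1033 V/decade

0.1033 V/decade


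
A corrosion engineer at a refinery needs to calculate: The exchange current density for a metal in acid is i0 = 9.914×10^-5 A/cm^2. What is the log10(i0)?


i0 = 9.914×10^-5 A/cm^2
log10(i0) = -4.004

-4.004


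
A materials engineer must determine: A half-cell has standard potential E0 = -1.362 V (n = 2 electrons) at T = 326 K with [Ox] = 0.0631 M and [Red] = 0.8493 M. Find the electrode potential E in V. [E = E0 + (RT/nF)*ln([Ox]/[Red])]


Apply the Nernst equation: E = E0 + (RT/nF)*ln([Ox]/[Red])
Step 1: RT/nF = 8.314*326/(2*96485) = 0.01404552 V
Step 2: [Ox]/[Red] = 0.0631/0.8493 = 0.074296
Step 3: ln(0.074296) = -2.599698
Step 4: correction = 0.01404552 * -2.599698 = -0.037 V
E = -1.362 + -0.037 = -1.399 V

-1.399 V


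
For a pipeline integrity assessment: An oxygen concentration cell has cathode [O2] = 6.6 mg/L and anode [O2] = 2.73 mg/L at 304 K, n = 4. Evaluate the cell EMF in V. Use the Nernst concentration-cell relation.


Apply the Nernst concentration-cell relation: E = (RT/nF)*ln(C_cathode/C_anode)
RT/nF = 8.314*304/(4*96485) = 0.00654883 V
ln(6.6/2.73) = 0.88277
E = 0.00654883 * 0.88277 = 0.00578 V

0.00578 V


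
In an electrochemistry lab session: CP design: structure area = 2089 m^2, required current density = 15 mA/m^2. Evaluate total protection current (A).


I = area * current density, then convert mA → A (÷1000)
I = 2089 * 15 / 1000 = 31.34 A

31.34 A


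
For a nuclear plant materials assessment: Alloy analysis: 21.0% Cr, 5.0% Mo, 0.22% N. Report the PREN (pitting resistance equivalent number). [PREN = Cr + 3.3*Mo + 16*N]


Apply the PREN formula: PREN = Cr + 3.3*Mo + 16*N
PREN = 21.0 + 3.3*5.0 + 16*0.22
PREN = 21.0 + 16.5 + 3.52 = 41.02

41.02


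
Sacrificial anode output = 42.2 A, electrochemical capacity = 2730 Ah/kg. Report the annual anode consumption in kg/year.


Annual consumption = current * hours per year / capacity
Rate = 42.2 * 8760 / 2730 = 135.4 kg/year

135.4 kg/year


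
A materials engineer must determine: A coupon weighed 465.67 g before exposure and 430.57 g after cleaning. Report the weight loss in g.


Weight loss = initial − final
WL = 465.67 − 430.57 = 35.1 g

35.1 g


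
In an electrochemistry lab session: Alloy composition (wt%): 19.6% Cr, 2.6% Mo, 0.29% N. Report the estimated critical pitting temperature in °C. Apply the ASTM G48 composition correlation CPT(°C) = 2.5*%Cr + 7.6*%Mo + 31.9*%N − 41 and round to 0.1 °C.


Apply the ASTM G48 empirical CPT estimate: CPT(°C) = 2.5*%Cr + 7.6*%Mo + 31.9*%N − 41
2.5*19.6 = 49; 7.6*2.6 = 19.76; 31.9*0.29 = 9.251
CPT = 49 + 19.76 + 9.251 − 41 = 37.011 °C
Rounded to 0.1 °C: CPT ≈ 37.0 °C

37.0 °C


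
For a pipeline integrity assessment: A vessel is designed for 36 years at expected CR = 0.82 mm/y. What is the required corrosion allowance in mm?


Corrosion allowance = CR × design life
CA = 0.82 * 36 = 29.52 mm

29.52 mm


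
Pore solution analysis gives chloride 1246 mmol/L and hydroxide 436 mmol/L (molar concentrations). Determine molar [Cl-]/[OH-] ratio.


Threshold parameter = [Cl-] / [OH-] (molar basis; both in mmol/L, so units cancel)
Ratio = 1246 / 436 = 2.86

2.86


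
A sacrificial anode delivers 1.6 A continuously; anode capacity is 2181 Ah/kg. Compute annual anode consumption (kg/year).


Annual consumption = current * hours per year / capacity
Rate = 1.6 * 8760 / 2181 = 6.4 kg/year

6.4 kg/year


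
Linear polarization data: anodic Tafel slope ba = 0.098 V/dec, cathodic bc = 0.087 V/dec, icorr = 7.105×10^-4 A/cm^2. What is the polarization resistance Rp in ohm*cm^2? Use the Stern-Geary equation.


Apply the Stern-Geary equation: Rp = ba*bc / (2.303*icorr*(ba+bc))
ba*bc = 0.098*0.087 = 0.008526
ba+bc = 0.185; 2.303*icorr*(ba+bc) = 2.303*7.105×10^-4*0.185 = 3.0271208×10^-4
Rp = 0.008526 / 3.0271208×10^-4 = 28.2 ohm*cm^2

28.2 ohm*cm^2


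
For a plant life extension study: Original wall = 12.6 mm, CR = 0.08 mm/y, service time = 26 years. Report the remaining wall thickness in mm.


Remaining wall = original − CR × time
t = 12.6 − 0.08*26 = 12.6 − 2.08 = 10.52 mm

10.52 mm


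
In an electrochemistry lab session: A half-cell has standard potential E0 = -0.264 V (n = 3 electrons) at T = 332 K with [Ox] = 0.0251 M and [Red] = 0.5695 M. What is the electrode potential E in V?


Apply the Nernst equation: E = E0 + (RT/nF)*ln([Ox]/[Red])
Step 1: RT/nF = 8.314*332/(3*96485) = 0.00953602 V
Step 2: [Ox]/[Red] = 0.0251/0.5695 = 0.044074
Step 3: ln(0.044074) = -3.121885
Step 4: correction = 0.00953602 * -3.121885 = -0.03 V
E = -0.264 + -0.03 = -0.294 V

-0.294 V


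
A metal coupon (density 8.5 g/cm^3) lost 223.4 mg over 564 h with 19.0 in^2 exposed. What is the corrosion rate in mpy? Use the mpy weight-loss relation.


Apply the mpy weight-loss relation: CR = 534 * W / (D * A * T)
Numerator: 534 * 223.4 = 119295.6
Denominator: 8.5 * 19.0 * 564 = 91086.0
CR = 119295.6 / 91086.0 = 1.31 mpy

1.31 mpy


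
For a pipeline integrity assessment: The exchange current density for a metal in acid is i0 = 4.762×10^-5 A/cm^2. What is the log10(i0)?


i0 = 4.762×10^-5 A/cm^2
log10(i0) = -4.322

-4.322


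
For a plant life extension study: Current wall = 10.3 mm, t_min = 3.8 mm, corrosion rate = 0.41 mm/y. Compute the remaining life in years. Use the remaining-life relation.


Apply the remaining-life relation: RL = (t_current − t_min) / CR
RL = (10.3 − 3.8) / 0.41 = 6.5 / 0.41 = 15.9 years

15.9 years


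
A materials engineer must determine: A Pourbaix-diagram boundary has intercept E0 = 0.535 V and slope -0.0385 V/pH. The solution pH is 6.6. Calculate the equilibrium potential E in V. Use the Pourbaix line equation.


Apply the Pourbaix line equation: E = E0 + slope*pH
E = 0.535 + (-0.0385)*6.6 = 0.535 + (-0.2541) = 0.2809 V
Rounded to 4 decimal places: E = 0.2809 V

0.2809 V


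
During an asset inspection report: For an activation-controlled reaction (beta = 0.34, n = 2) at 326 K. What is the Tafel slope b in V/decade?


Apply the Tafel slope relation: b = 2.303*R*T/(beta*n*F)
Numerator: 2.303 * 8.314 * 326 = 6241.97
Denominator: 0.34 * 2 * 96485 = 65609.8
b = 6241.97 / 65609.8 = 0.095 V/decade

0.095 V/decade


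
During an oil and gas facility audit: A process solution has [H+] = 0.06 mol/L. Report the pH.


pH = −log10[H+]
pH = −log10(0.06) = 1.22

1.22


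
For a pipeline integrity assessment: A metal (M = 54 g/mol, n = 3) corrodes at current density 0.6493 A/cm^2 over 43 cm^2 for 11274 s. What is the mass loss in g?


Apply Faraday's law: m = i*A*t*M / (n*F)
Total charge passed Q = i*A*t = 0.6493*43*11274 = 314768.9526 C
m = Q*M/(n*F) = 314768.9526*54/(3*96485) = 58.723 g

58.723 g


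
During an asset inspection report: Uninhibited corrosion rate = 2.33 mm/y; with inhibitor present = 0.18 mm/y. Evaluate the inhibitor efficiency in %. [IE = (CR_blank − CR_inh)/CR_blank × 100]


Apply the inhibitor-efficiency definition: IE = (CR_blank − CR_inh)/CR_blank × 100
IE = (2.33 − 0.18) / 2.33 × 100
IE = 2.15 / 2.33 × 100 = 92.3 %

92.3 %


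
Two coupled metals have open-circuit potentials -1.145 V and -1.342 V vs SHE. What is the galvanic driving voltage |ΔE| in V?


Driving voltage is the absolute potential difference.
|ΔE| = |-1.145 − (-1.342)| = 0.197 V

0.197 V


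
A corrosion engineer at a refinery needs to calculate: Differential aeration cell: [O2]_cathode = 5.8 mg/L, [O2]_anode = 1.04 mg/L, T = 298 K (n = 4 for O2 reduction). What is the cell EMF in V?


Apply the Nernst concentration-cell relation: E = (RT/nF)*ln(C_cathode/C_anode)
RT/nF = 8.314*298/(4*96485) = 0.00641958 V
ln(5.8/1.04) = 1.71864
E = 0.00641958 * 1.71864 = 0.01103 V

0.01103 V


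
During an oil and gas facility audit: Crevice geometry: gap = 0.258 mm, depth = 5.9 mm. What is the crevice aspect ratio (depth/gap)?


Aspect ratio = depth / gap
Ratio = 5.9 / 0.258 = 22.9

22.9


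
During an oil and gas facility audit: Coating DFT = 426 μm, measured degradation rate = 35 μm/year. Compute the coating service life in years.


Service life = thickness / degradation rate
Life = 426 / 35 = 12.2 years

12.2 years


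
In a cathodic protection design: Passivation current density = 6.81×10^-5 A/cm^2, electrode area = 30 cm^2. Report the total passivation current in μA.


I = i_pass * A, then convert A → μA (×10^6)
I = 6.81×10^-5 * 30 * 10^6 = 2043.0 μA

2043.0 μA


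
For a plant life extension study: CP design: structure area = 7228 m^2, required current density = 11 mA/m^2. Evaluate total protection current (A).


I = area * current density, then convert mA → A (÷1000)
I = 7228 * 11 / 1000 = 79.51 A

79.51 A


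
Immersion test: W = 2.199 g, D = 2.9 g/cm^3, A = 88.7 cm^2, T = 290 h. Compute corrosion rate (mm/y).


Apply the mm/y weight-loss relation: CR = 87600 * W / (D * A * T)
Numerator: 87600 * 2.199 = 192632.4
Denominator: 2.9 * 88.7 * 290 = 74596.7
CR = 192632.4 / 74596.7 = 2.582318 mm/y

2.582318 mm/y


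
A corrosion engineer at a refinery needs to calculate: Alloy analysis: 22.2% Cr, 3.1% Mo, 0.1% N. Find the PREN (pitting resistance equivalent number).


Apply the PREN formula: PREN = Cr + 3.3*Mo + 16*N
PREN = 22.2 + 3.3*3.1 + 16*0.1
PREN = 22.2 + 10.23 + 1.6 = 34.03

34.03


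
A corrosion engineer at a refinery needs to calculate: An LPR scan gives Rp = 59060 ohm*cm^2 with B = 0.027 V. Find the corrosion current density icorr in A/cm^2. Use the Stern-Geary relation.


Apply the Stern-Geary relation: icorr = B / Rp
icorr = 0.027 / 59060 = 4.572×10^-7 A/cm^2

4.572×10^-7 A/cm^2


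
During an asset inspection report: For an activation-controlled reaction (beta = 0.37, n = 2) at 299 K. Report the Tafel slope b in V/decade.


Apply the Tafel slope relation: b = 2.303*R*T/(beta*n*F)
Numerator: 2.303 * 8.314 * 299 = 5725.0
Denominator: 0.37 * 2 * 96485 = 71398.9
b = 5725.0 / 71398.9 = 0.08 V/decade

0.08 V/decade


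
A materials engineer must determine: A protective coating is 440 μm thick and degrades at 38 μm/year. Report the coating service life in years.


Service life = thickness / degradation rate
Life = 440 / 38 = 11.6 years

11.6 years


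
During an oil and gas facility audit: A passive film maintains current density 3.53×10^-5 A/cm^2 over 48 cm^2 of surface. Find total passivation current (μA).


I = i_pass * A, then convert A → μA (×10^6)
I = 3.53×10^-5 * 48 * 10^6 = 1694.4 μA

1694.4 μA


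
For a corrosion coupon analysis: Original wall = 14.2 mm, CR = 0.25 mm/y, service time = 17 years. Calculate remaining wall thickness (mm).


Remaining wall = original − CR × time
t = 14.2 − 0.25*17 = 14.2 − 4.25 = 9.95 mm

9.95 mm


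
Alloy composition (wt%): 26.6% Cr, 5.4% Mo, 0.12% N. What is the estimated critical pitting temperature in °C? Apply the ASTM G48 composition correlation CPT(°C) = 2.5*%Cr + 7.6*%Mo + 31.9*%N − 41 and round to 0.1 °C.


Apply the ASTM G48 empirical CPT estimate: CPT(°C) = 2.5*%Cr + 7.6*%Mo + 31.9*%N − 41
2.5*26.6 = 66.5; 7.6*5.4 = 41.04; 31.9*0.12 = 3.828
CPT = 66.5 + 41.04 + 3.828 − 41 = 70.368 °C
Rounded to 0.1 °C: CPT ≈ 70.4 °C

70.4 °C


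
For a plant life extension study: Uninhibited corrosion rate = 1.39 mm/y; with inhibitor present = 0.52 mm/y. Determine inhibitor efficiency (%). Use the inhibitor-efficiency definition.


Apply the inhibitor-efficiency definition: IE = (CR_blank − CR_inh)/CR_blank × 100
IE = (1.39 − 0.52) / 1.39 × 100
IE = 0.87 / 1.39 × 100 = 62.6 %

62.6 %


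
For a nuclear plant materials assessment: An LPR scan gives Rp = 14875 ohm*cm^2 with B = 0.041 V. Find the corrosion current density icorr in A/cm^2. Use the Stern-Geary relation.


Apply the Stern-Geary relation: icorr = B / Rp
icorr = 0.041 / 14875 = 2.756×10^-6 A/cm^2

2.756×10^-6 A/cm^2


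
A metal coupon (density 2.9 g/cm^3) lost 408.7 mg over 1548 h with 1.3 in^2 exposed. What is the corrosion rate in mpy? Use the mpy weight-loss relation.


Apply the mpy weight-loss relation: CR = 534 * W / (D * A * T)
Numerator: 534 * 408.7 = 218245.8
Denominator: 2.9 * 1.3 * 1548 = 5835.96
CR = 218245.8 / 5835.96 = 37.39673 mpy

37.39673 mpy


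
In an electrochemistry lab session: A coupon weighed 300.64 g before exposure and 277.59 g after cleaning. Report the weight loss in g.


Weight loss = initial − final
WL = 300.64 − 277.59 = 23.05 g

23.05 g


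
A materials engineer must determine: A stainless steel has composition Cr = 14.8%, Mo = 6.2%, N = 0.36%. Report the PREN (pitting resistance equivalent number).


Apply the PREN formula: PREN = Cr + 3.3*Mo + 16*N
PREN = 14.8 + 3.3*6.2 + 16*0.36
PREN = 14.8 + 20.46 + 5.76 = 41.02

41.02


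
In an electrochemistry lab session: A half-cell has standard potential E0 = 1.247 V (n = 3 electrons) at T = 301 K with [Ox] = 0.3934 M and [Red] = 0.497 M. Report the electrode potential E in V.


Apply the Nernst equation: E = E0 + (RT/nF)*ln([Ox]/[Red])
Step 1: RT/nF = 8.314*301/(3*96485) = 0.00864561 V
Step 2: [Ox]/[Red] = 0.3934/0.497 = 0.791549
Step 3: ln(0.791549) = -0.233763
Step 4: correction = 0.00864561 * -0.233763 = -0.002 V
E = 1.247 + -0.002 = 1.245 V

1.245 V


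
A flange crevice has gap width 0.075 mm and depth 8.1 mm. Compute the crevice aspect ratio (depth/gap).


Aspect ratio = depth / gap
Ratio = 8.1 / 0.075 = 108.0

108.0


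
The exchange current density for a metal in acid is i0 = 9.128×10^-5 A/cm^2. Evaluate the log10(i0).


i0 = 9.128×10^-5 A/cm^2
log10(i0) = -4.04

-4.04


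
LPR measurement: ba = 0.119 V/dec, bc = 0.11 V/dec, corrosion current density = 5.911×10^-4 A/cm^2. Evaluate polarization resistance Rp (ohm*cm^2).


Apply the Stern-Geary equation: Rp = ba*bc / (2.303*icorr*(ba+bc))
ba*bc = 0.119*0.11 = 0.01309
ba+bc = 0.229; 2.303*icorr*(ba+bc) = 2.303*5.911×10^-4*0.229 = 3.1173846×10^-4
Rp = 0.01309 / 3.1173846×10^-4 = 42.0 ohm*cm^2

42.0 ohm*cm^2


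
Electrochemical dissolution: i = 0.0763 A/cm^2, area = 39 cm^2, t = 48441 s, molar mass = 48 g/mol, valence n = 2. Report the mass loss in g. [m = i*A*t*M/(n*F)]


Apply Faraday's law: m = i*A*t*M / (n*F)
Total charge passed Q = i*A*t = 0.0763*39*48441 = 144145.8837 C
m = Q*M/(n*F) = 144145.8837*48/(2*96485) = 35.855 g

35.855 g


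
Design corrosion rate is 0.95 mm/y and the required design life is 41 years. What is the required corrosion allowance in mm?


Corrosion allowance = CR × design life
CA = 0.95 * 41 = 38.95 mm

38.95 mm


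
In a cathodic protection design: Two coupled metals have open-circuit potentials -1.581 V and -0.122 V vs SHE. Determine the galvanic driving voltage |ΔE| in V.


Driving voltage is the absolute potential difference.
|ΔE| = |-1.581 − (-0.122)| = 1.459 V

1.459 V


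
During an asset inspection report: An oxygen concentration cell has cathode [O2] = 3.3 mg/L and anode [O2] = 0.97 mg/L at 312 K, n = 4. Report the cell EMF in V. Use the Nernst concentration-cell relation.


Apply the Nernst concentration-cell relation: E = (RT/nF)*ln(C_cathode/C_anode)
RT/nF = 8.314*312/(4*96485) = 0.00672117 V
ln(3.3/0.97) = 1.22438
E = 0.00672117 * 1.22438 = 0.00823 V

0.00823 V


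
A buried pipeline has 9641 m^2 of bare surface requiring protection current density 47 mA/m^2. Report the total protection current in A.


I = area * current density, then convert mA → A (÷1000)
I = 9641 * 47 / 1000 = 453.13 A

453.13 A


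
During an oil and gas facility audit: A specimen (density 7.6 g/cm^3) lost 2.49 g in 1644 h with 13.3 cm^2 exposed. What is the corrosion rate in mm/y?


Apply the mm/y weight-loss relation: CR = 87600 * W / (D * A * T)
Numerator: 87600 * 2.49 = 218124.0
Denominator: 7.6 * 13.3 * 1644 = 166175.52
CR = 218124.0 / 166175.52 = 1.3126 mm/y

1.3126 mm/y


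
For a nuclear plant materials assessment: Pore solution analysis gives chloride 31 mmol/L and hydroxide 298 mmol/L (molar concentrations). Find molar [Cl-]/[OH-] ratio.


Threshold parameter = [Cl-] / [OH-] (molar basis; both in mmol/L, so units cancel)
Ratio = 31 / 298 = 0.1

0.1


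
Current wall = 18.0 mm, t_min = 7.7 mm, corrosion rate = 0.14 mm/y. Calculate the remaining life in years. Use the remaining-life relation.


Apply the remaining-life relation: RL = (t_current − t_min) / CR
RL = (18.0 − 7.7) / 0.14 = 10.3 / 0.14 = 73.6 years

73.6 years


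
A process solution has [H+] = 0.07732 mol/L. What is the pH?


pH = −log10[H+]
pH = −log10(0.07732) = 1.11

1.11


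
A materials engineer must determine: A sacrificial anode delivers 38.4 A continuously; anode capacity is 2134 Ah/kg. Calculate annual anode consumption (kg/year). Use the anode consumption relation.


Annual consumption = current * hours per year / capacity
Rate = 38.4 * 8760 / 2134 = 157.6 kg/year

157.6 kg/year


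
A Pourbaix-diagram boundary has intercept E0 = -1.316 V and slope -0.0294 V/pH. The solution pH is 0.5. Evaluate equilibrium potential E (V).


Apply the Pourbaix line equation: E = E0 + slope*pH
E = -1.316 + (-0.0294)*0.5 = -1.316 + (-0.0147) = -1.3307 V
Rounded to 3 decimal places: E = -1.331 V

-1.331 V


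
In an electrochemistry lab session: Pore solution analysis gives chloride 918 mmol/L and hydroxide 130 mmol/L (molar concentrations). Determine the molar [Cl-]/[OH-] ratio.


Threshold parameter = [Cl-] / [OH-] (molar basis; both in mmol/L, so units cancel)
Ratio = 918 / 130 = 7.06

7.06


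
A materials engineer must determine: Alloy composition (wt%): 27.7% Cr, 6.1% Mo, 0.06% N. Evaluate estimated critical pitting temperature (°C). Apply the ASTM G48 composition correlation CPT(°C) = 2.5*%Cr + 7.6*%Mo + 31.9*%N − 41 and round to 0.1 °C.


Apply the ASTM G48 empirical CPT estimate: CPT(°C) = 2.5*%Cr + 7.6*%Mo + 31.9*%N − 41
2.5*27.7 = 69.25; 7.6*6.1 = 46.36; 31.9*0.06 = 1.914
CPT = 69.25 + 46.36 + 1.914 − 41 = 76.524 °C
Rounded to 0.1 °C: CPT ≈ 76.5 °C

76.5 °C


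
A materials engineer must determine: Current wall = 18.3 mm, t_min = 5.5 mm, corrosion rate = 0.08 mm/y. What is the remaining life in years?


Apply the remaining-life relation: RL = (t_current − t_min) / CR
RL = (18.3 − 5.5) / 0.08 = 12.8 / 0.08 = 160.0 years

160.0 years


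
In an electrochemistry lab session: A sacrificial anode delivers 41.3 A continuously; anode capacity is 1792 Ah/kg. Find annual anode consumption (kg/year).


Annual consumption = current * hours per year / capacity
Rate = 41.3 * 8760 / 1792 = 201.9 kg/year

201.9 kg/year


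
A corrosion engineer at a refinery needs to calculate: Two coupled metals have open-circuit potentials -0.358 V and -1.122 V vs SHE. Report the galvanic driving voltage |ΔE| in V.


Driving voltage is the absolute potential difference.
|ΔE| = |-0.358 − (-1.122)| = 0.764 V

0.764 V


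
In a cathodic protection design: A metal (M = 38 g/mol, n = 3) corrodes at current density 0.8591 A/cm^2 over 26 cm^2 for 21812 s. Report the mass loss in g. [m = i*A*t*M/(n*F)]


Apply Faraday's law: m = i*A*t*M / (n*F)
Total charge passed Q = i*A*t = 0.8591*26*21812 = 487205.9192 C
m = Q*M/(n*F) = 487205.9192*38/(3*96485) = 63.961 g

63.961 g


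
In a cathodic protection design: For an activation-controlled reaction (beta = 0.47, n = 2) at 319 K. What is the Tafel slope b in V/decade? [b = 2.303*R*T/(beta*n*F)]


Apply the Tafel slope relation: b = 2.303*R*T/(beta*n*F)
Numerator: 2.303 * 8.314 * 319 = 6107.94
Denominator: 0.47 * 2 * 96485 = 90695.9
b = 6107.94 / 90695.9 = 0.0673 V/decade

0.0673 V/decade


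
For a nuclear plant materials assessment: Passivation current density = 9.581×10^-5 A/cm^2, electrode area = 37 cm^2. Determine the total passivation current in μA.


I = i_pass * A, then convert A → μA (×10^6)
I = 9.581×10^-5 * 37 * 10^6 = 3544.97 μA

3544.97 μA


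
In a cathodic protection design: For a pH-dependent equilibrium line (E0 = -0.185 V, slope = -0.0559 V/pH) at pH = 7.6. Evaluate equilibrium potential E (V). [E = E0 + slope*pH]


Apply the Pourbaix line equation: E = E0 + slope*pH
E = -0.185 + (-0.0559)*7.6 = -0.185 + (-0.42484) = -0.60984 V
Rounded to 4 decimal places: E = -0.6098 V

-0.6098 V


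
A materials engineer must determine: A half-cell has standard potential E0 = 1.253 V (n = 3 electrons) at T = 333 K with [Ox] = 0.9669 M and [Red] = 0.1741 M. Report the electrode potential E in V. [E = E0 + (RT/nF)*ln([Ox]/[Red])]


Apply the Nernst equation: E = E0 + (RT/nF)*ln([Ox]/[Red])
Step 1: RT/nF = 8.314*333/(3*96485) = 0.00956474 V
Step 2: [Ox]/[Red] = 0.9669/0.1741 = 5.553705
Step 3: ln(5.553705) = 1.714465
Step 4: correction = 0.00956474 * 1.714465 = 0.0164 V
E = 1.253 + 0.0164 = 1.2694 V

1.2694 V


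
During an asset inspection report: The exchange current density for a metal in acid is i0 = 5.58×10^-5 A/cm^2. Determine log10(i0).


i0 = 5.58×10^-5 A/cm^2
log10(i0) = -4.253

-4.253


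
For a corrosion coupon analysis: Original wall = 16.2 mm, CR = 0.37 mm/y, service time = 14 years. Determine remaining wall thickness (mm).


Remaining wall = original − CR × time
t = 16.2 − 0.37*14 = 16.2 − 5.18 = 11.02 mm

11.02 mm


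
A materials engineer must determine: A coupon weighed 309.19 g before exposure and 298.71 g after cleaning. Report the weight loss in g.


Weight loss = initial − final
WL = 309.19 − 298.71 = 10.48 g

10.48 g


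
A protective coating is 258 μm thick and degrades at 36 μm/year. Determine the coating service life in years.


Service life = thickness / degradation rate
Life = 258 / 36 = 7.2 years

7.2 years


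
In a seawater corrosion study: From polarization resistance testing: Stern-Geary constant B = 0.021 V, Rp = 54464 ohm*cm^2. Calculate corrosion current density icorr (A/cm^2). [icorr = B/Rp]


Apply the Stern-Geary relation: icorr = B / Rp
icorr = 0.021 / 54464 = 3.856×10^-7 A/cm^2

3.856×10^-7 A/cm^2


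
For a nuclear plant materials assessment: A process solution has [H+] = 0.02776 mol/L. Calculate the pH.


pH = −log10[H+]
pH = −log10(0.02776) = 1.56

1.56


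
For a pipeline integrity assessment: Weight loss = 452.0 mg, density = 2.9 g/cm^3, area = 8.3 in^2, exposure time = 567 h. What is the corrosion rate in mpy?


Apply the mpy weight-loss relation: CR = 534 * W / (D * A * T)
Numerator: 534 * 452.0 = 241368.0
Denominator: 2.9 * 8.3 * 567 = 13647.69
CR = 241368.0 / 13647.69 = 17.68563 mpy

17.68563 mpy


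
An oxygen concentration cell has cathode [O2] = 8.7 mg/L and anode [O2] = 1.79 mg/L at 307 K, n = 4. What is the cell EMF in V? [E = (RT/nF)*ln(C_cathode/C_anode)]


Apply the Nernst concentration-cell relation: E = (RT/nF)*ln(C_cathode/C_anode)
RT/nF = 8.314*307/(4*96485) = 0.00661346 V
ln(8.7/1.79) = 1.58111
E = 0.00661346 * 1.58111 = 0.01046 V

0.01046 V


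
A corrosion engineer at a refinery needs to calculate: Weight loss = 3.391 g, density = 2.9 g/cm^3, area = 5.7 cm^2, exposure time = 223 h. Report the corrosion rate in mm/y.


Apply the mm/y weight-loss relation: CR = 87600 * W / (D * A * T)
Numerator: 87600 * 3.391 = 297051.6
Denominator: 2.9 * 5.7 * 223 = 3686.19
CR = 297051.6 / 3686.19 = 80.58499 mm/y

80.58499 mm/y


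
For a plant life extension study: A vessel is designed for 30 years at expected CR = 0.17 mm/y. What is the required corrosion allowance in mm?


Corrosion allowance = CR × design life
CA = 0.17 * 30 = 5.1 mm

5.1 mm


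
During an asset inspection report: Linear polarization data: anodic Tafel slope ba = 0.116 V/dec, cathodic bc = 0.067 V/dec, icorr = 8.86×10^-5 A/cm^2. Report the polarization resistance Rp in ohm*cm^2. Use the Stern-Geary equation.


Apply the Stern-Geary equation: Rp = ba*bc / (2.303*icorr*(ba+bc))
ba*bc = 0.116*0.067 = 0.007772
ba+bc = 0.183; 2.303*icorr*(ba+bc) = 2.303*8.86×10^-5*0.183 = 3.7340381×10^-5
Rp = 0.007772 / 3.7340381×10^-5 = 208.14 ohm*cm^2

208.14 ohm*cm^2


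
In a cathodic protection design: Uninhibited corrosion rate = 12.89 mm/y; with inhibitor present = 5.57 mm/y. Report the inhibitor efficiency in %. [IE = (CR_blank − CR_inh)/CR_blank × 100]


Apply the inhibitor-efficiency definition: IE = (CR_blank − CR_inh)/CR_blank × 100
IE = (12.89 − 5.57) / 12.89 × 100
IE = 7.32 / 12.89 × 100 = 56.8 %

56.8 %


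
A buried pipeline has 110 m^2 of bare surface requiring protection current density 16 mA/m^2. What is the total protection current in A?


I = area * current density, then convert mA → A (÷1000)
I = 110 * 16 / 1000 = 1.76 A

1.76 A


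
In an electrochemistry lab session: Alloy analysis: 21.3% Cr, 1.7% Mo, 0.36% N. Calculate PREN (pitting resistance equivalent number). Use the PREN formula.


Apply the PREN formula: PREN = Cr + 3.3*Mo + 16*N
PREN = 21.3 + 3.3*1.7 + 16*0.36
PREN = 21.3 + 5.61 + 5.76 = 32.67

32.67


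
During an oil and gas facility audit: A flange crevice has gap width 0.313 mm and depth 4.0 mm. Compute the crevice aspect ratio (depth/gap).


Aspect ratio = depth / gap
Ratio = 4.0 / 0.313 = 12.8

12.8


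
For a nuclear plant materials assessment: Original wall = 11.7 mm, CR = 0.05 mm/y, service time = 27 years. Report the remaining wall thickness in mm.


Remaining wall = original − CR × time
t = 11.7 − 0.05*27 = 11.7 − 1.35 = 10.35 mm

10.35 mm


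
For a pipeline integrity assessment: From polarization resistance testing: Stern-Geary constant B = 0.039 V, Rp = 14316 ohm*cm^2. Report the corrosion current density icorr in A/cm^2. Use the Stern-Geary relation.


Apply the Stern-Geary relation: icorr = B / Rp
icorr = 0.039 / 14316 = 2.724×10^-6 A/cm^2

2.724×10^-6 A/cm^2


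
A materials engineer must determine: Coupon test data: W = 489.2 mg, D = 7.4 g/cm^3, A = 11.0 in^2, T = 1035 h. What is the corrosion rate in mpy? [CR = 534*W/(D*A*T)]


Apply the mpy weight-loss relation: CR = 534 * W / (D * A * T)
Numerator: 534 * 489.2 = 261232.8
Denominator: 7.4 * 11.0 * 1035 = 84249.0
CR = 261232.8 / 84249.0 = 3.10072 mpy

3.10072 mpy


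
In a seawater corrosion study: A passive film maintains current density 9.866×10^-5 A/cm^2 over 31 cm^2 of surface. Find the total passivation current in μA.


I = i_pass * A, then convert A → μA (×10^6)
I = 9.866×10^-5 * 31 * 10^6 = 3058.46 μA

3058.46 μA


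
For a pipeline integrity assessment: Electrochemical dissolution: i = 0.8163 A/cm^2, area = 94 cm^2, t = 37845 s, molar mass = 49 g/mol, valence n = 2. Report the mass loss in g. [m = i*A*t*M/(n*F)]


Apply Faraday's law: m = i*A*t*M / (n*F)
Total charge passed Q = i*A*t = 0.8163*94*37845 = 2903930.109 C
m = Q*M/(n*F) = 2903930.109*49/(2*96485) = 737.382 g

737.382 g


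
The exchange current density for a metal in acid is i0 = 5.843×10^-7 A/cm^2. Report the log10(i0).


i0 = 5.843×10^-7 A/cm^2
log10(i0) = -6.233

-6.233


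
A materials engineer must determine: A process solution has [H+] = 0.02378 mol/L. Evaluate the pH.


pH = −log10[H+]
pH = −log10(0.02378) = 1.62

1.62


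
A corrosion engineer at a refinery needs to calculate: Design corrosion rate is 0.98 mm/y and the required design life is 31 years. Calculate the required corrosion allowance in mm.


Corrosion allowance = CR × design life
CA = 0.98 * 31 = 30.38 mm

30.38 mm


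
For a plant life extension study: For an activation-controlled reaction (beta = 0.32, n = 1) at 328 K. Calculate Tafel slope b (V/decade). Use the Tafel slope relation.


Apply the Tafel slope relation: b = 2.303*R*T/(beta*n*F)
Numerator: 2.303 * 8.314 * 328 = 6280.26
Denominator: 0.32 * 1 * 96485 = 30875.2
b = 6280.26 / 30875.2 = 0.2034 V/decade

0.2034 V/decade


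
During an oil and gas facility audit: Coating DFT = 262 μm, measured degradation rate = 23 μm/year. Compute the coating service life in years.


Service life = thickness / degradation rate
Life = 262 / 23 = 11.4 years

11.4 years


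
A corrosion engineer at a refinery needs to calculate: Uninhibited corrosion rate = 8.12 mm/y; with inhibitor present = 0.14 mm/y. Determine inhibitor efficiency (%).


Apply the inhibitor-efficiency definition: IE = (CR_blank − CR_inh)/CR_blank × 100
IE = (8.12 − 0.14) / 8.12 × 100
IE = 7.98 / 8.12 × 100 = 98.3 %

98.3 %


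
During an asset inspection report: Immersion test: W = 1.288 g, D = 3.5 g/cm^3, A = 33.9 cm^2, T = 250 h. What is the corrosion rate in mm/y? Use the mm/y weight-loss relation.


Apply the mm/y weight-loss relation: CR = 87600 * W / (D * A * T)
Numerator: 87600 * 1.288 = 112828.8
Denominator: 3.5 * 33.9 * 250 = 29662.5
CR = 112828.8 / 29662.5 = 3.8038 mm/y

3.8038 mm/y


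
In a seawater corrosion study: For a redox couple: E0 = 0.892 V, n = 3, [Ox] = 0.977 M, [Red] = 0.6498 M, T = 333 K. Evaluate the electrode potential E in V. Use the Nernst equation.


Apply the Nernst equation: E = E0 + (RT/nF)*ln([Ox]/[Red])
Step 1: RT/nF = 8.314*333/(3*96485) = 0.00956474 V
Step 2: [Ox]/[Red] = 0.977/0.6498 = 1.50354
Step 3: ln(1.50354) = 0.407822
Step 4: correction = 0.00956474 * 0.407822 = 0.0039 V
E = 0.892 + 0.0039 = 0.8959 V

0.8959 V


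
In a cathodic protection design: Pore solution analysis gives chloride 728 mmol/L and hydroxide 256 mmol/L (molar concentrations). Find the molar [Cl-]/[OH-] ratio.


Threshold parameter = [Cl-] / [OH-] (molar basis; both in mmol/L, so units cancel)
Ratio = 728 / 256 = 2.84

2.84


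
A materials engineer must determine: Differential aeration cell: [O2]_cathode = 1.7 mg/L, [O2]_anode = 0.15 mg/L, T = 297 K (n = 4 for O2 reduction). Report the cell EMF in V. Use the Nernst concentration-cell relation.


Apply the Nernst concentration-cell relation: E = (RT/nF)*ln(C_cathode/C_anode)
RT/nF = 8.314*297/(4*96485) = 0.00639804 V
ln(1.7/0.15) = 2.42775
E = 0.00639804 * 2.42775 = 0.01553 V

0.01553 V


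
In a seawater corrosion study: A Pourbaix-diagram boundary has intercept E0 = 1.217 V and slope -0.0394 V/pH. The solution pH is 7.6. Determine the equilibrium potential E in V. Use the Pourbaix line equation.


Apply the Pourbaix line equation: E = E0 + slope*pH
E = 1.217 + (-0.0394)*7.6 = 1.217 + (-0.29944) = 0.91756 V
Rounded to 3 decimal places: E = 0.918 V

0.918 V


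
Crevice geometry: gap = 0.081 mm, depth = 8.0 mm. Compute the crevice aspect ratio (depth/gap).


Aspect ratio = depth / gap
Ratio = 8.0 / 0.081 = 98.8

98.8


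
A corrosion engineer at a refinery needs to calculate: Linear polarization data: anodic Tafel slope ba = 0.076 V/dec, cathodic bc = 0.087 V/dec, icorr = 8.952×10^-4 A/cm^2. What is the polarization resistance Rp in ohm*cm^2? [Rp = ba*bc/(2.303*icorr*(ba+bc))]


Apply the Stern-Geary equation: Rp = ba*bc / (2.303*icorr*(ba+bc))
ba*bc = 0.076*0.087 = 0.006612
ba+bc = 0.163; 2.303*icorr*(ba+bc) = 2.303*8.952×10^-4*0.163 = 3.3604823×10^-4
Rp = 0.006612 / 3.3604823×10^-4 = 19.7 ohm*cm^2

19.7 ohm*cm^2


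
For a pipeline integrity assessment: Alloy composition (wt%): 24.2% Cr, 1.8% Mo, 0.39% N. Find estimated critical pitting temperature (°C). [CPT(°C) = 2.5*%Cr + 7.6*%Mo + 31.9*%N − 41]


Apply the ASTM G48 empirical CPT estimate: CPT(°C) = 2.5*%Cr + 7.6*%Mo + 31.9*%N − 41
2.5*24.2 = 60.5; 7.6*1.8 = 13.68; 31.9*0.39 = 12.441
CPT = 60.5 + 13.68 + 12.441 − 41 = 45.621 °C
Rounded to 0.1 °C: CPT ≈ 45.6 °C

45.6 °C


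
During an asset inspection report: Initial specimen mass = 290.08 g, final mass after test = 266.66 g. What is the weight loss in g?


Weight loss = initial − final
WL = 290.08 − 266.66 = 23.42 g

23.42 g


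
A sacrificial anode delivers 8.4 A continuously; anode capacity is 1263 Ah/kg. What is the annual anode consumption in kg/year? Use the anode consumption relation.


Annual consumption = current * hours per year / capacity
Rate = 8.4 * 8760 / 1263 = 58.3 kg/year

58.3 kg/year


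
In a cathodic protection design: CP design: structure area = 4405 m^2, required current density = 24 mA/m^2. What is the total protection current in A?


I = area * current density, then convert mA → A (÷1000)
I = 4405 * 24 / 1000 = 105.72 A

105.72 A


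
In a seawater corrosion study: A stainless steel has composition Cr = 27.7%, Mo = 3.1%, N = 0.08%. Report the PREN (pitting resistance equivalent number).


Apply the PREN formula: PREN = Cr + 3.3*Mo + 16*N
PREN = 27.7 + 3.3*3.1 + 16*0.08
PREN = 27.7 + 10.23 + 1.28 = 39.21

39.21


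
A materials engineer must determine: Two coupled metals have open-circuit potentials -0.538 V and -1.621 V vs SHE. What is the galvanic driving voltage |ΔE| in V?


Driving voltage is the absolute potential difference.
|ΔE| = |-0.538 − (-1.621)| = 1.083 V

1.083 V


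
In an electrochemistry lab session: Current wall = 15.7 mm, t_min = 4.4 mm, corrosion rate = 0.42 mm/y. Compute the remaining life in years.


Apply the remaining-life relation: RL = (t_current − t_min) / CR
RL = (15.7 − 4.4) / 0.42 = 11.3 / 0.42 = 26.9 years

26.9 years


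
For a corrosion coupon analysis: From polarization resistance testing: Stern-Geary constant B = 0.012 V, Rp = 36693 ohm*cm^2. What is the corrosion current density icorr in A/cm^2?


Apply the Stern-Geary relation: icorr = B / Rp
icorr = 0.012 / 36693 = 3.27×10^-7 A/cm^2

3.27×10^-7 A/cm^2


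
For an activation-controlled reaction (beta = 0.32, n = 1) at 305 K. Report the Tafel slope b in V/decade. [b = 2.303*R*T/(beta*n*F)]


Apply the Tafel slope relation: b = 2.303*R*T/(beta*n*F)
Numerator: 2.303 * 8.314 * 305 = 5839.88
Denominator: 0.32 * 1 * 96485 = 30875.2
b = 5839.88 / 30875.2 = 0.1891 V/decade

0.1891 V/decade


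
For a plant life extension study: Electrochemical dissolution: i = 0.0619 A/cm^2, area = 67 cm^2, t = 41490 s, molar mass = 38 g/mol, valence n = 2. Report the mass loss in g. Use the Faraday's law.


Apply Faraday's law: m = i*A*t*M / (n*F)
Total charge passed Q = i*A*t = 0.0619*67*41490 = 172071.477 C
m = Q*M/(n*F) = 172071.477*38/(2*96485) = 33.88463 g

33.88463 g


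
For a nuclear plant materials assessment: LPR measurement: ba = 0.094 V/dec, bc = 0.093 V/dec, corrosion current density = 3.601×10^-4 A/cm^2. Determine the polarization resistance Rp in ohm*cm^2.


Apply the Stern-Geary equation: Rp = ba*bc / (2.303*icorr*(ba+bc))
ba*bc = 0.094*0.093 = 0.008742
ba+bc = 0.187; 2.303*icorr*(ba+bc) = 2.303*3.601×10^-4*0.187 = 1.5508103×10^-4
Rp = 0.008742 / 1.5508103×10^-4 = 56.37 ohm*cm^2

56.37 ohm*cm^2


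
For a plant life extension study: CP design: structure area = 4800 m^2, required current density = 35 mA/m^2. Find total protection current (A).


I = area * current density, then convert mA → A (÷1000)
I = 4800 * 35 / 1000 = 168.0 A

168.0 A


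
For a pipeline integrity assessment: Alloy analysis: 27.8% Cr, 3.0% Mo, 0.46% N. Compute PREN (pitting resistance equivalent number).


Apply the PREN formula: PREN = Cr + 3.3*Mo + 16*N
PREN = 27.8 + 3.3*3.0 + 16*0.46
PREN = 27.8 + 9.9 + 7.36 = 45.06

45.06


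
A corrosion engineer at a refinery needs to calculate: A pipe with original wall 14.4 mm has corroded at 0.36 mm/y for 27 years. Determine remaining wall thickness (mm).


Remaining wall = original − CR × time
t = 14.4 − 0.36*27 = 14.4 − 9.72 = 4.68 mm

4.68 mm


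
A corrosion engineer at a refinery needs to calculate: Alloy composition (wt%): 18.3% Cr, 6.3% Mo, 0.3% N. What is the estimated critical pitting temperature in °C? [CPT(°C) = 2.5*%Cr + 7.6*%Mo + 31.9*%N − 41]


Apply the ASTM G48 empirical CPT estimate: CPT(°C) = 2.5*%Cr + 7.6*%Mo + 31.9*%N − 41
2.5*18.3 = 45.75; 7.6*6.3 = 47.88; 31.9*0.3 = 9.57
CPT = 45.75 + 47.88 + 9.57 − 41 = 62.2 °C
Rounded to 0.1 °C: CPT ≈ 62.2 °C

62.2 °C


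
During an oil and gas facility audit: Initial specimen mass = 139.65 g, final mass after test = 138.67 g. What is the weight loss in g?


Weight loss = initial − final
WL = 139.65 − 138.67 = 0.98 g

0.98 g


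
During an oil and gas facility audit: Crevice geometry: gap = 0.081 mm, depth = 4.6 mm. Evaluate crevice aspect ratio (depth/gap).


Aspect ratio = depth / gap
Ratio = 4.6 / 0.081 = 56.8

56.8


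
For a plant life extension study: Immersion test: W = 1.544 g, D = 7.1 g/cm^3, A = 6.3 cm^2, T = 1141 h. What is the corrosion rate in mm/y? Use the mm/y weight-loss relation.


Apply the mm/y weight-loss relation: CR = 87600 * W / (D * A * T)
Numerator: 87600 * 1.544 = 135254.4
Denominator: 7.1 * 6.3 * 1141 = 51036.93
CR = 135254.4 / 51036.93 = 2.650128 mm/y

2.650128 mm/y
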